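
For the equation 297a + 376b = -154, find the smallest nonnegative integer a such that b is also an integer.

gcd(376, 297) = 1  (376 = 1·297 + 79, 297 = 3·79 + 60, 79 = 1·60 + 19, 60 = 3·19 + 3, 19 = 6·3 + 1, 3 = 3·1).
1 divides -154, so solutions exist.
Back-substituting, 297·(-119) + 376·(94) = 1.
Scale by -154/1 = -154: (a₀, b₀) = (18326, -14476).
General solution: a = 18326 + 376t, b = -14476 - 297t for integer t.
a ≥ 0: smallest is 18326 mod 376 = 278 (at t = -48), with b = -220.

278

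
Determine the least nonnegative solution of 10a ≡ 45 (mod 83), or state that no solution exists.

46

gcd(83, 10) = 1.
1 divides 45, so solutions exist.
By Bézout, 10*(25) + 83*(-3) = 1.
So 10*(25) ≡ 1 (mod 83); multiply by 45: a ≡ 1125 (mod 83).
Smallest nonnegative: a = 1125 mod 83 = 46.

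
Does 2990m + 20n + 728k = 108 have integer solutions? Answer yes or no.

yes

gcd(2990, 20) = 10  (2990 = 149·20 + 10, 20 = 2·10).
gcd(10, 728) = 2.
2 divides 108, so integer solutions exist.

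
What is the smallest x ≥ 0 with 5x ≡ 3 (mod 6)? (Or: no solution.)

3

gcd(6, 5):
  6 = 1*5 + 1
  5 = 5*1
so gcd(6, 5) = 1.
1 divides 3, so solutions exist.
Back-substitute for Bézout coefficients:
  1 = 6 - 1*5
  ... = 5*(-1) + 6*(1)
So 5*(-1) ≡ 1 (mod 6); multiply by 3: x ≡ -3 (mod 6).
Smallest nonnegative: x = -3 mod 6 = 3.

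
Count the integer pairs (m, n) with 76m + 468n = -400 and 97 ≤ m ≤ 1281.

10

gcd(468, 76) = 4  (468 = 6·76 + 12, 76 = 6·12 + 4, 12 = 3·4).
Back-substituting, 76·(37) + 468·(-6) = 4.
Scale by -100: particular solution (-3700, 600); reduce m mod 117: (44, -8).
General solution: m = 44 + 117t, n = -8 - 19t for integer t.
97 ≤ 44 + 117t ≤ 1281 gives t ∈ [1, 10], which is 10 values.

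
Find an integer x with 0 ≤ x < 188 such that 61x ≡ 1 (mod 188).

37

gcd(188, 61):
  188 = 3*61 + 5
  61 = 12*5 + 1
  5 = 5*1
so gcd(188, 61) = 1.
Back-substitute for Bézout coefficients:
  1 = 61 - 12*5
  ... = 61*(37) + 188*(-12)
So 61*37 ≡ 1 (mod 188), and 37 mod 188 = 37.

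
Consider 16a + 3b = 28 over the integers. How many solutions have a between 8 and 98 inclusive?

30

gcd(16, 3):
  16 = 5*3 + 1
  3 = 3*1
so gcd(16, 3) = 1.
Back-substitute for Bézout coefficients:
  1 = 16 - 5*3
  ... = 16*(1) + 3*(-5)
Scale by 28: particular solution (28, -140); reduce a mod 3: (1, 4).
General solution: a = 1 + 3t, b = 4 - 16t for integer t.
8 ≤ 1 + 3t ≤ 98 gives t ∈ [3, 32], which is 30 values.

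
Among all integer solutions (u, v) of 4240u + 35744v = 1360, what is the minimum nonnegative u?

1307

gcd(35744, 4240):
  35744 = 8×4240 + 1824
  4240 = 2×1824 + 592
  1824 = 3×592 + 48
  592 = 12×48 + 16
  48 = 3×16
so gcd(35744, 4240) = 16.
16 divides 1360, so solutions exist.
Back-substitute for Bézout coefficients:
  16 = 592 - 12×48
  ... = 4240×(725) + 35744×(-86)
Scale by 1360/16 = 85: (u₀, v₀) = (61625, -7310).
General solution: u = 61625 + 2234t, v = -7310 - 265t for integer t.
u ≥ 0: smallest is 61625 mod 2234 = 1307 (at t = -27), with v = -155.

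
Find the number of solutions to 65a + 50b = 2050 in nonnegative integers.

4

gcd(65, 50) = 5.
By Bézout, 65·(-3) + 50·(4) = 5.
One solution: (0, 41).
General: a = 0 + 10t, b = 41 - 13t.
a ≥ 0 ⇒ t ≥ 0; b ≥ 0 ⇒ t ≤ 3. So t ∈ [0, 3]: 4 solutions.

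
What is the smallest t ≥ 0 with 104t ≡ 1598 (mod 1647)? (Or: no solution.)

gcd(1647, 104):
  1647 = 15*104 + 87
  104 = 1*87 + 17
  87 = 5*17 + 2
  17 = 8*2 + 1
  2 = 2*1
so gcd(1647, 104) = 1.
1 divides 1598, so solutions exist.
Back-substitute for Bézout coefficients:
  1 = 17 - 8*2
  ... = 104*(776) + 1647*(-49)
So 104*(776) ≡ 1 (mod 1647); multiply by 1598: t ≡ 1240048 (mod 1647).
Smallest nonnegative: t = 1240048 mod 1647 = 1504.

1504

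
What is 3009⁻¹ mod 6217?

gcd(6217, 3009) = 1.
By Bézout, 3009×(-1812) + 6217×(877) = 1.
So 3009×-1812 ≡ 1 (mod 6217), and -1812 mod 6217 = 4405.

4405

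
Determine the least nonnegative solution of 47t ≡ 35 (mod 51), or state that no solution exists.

4

gcd(51, 47) = 1.
1 divides 35, so solutions exist.
By Bézout, 47×(-13) + 51×(12) = 1.
So 47×(-13) ≡ 1 (mod 51); multiply by 35: t ≡ -455 (mod 51).
Smallest nonnegative: t = -455 mod 51 = 4.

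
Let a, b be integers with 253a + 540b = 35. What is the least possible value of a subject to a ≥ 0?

gcd(540, 253) = 1  (540 = 2·253 + 34, 253 = 7·34 + 15, 34 = 2·15 + 4, 15 = 3·4 + 3, 4 = 1·3 + 1, 3 = 3·1).
1 divides 35, so solutions exist.
Back-substituting, 253·(-143) + 540·(67) = 1.
Scale by 35/1 = 35: (a₀, b₀) = (-5005, 2345).
General solution: a = -5005 + 540t, b = 2345 - 253t for integer t.
a ≥ 0: smallest is -5005 mod 540 = 395 (at t = 10), with b = -185.

395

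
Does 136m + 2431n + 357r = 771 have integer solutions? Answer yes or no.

gcd(2431, 136):
  2431 = 17·136 + 119
  136 = 1·119 + 17
  119 = 7·17
so gcd(2431, 136) = 17.
gcd(17, 357) = 17.
17 does not divide 771 (remainder 6), so no integer solutions.

no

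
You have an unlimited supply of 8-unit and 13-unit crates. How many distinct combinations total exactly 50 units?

1

Need nonnegative integers with 8j + 13k = 50.
gcd(8, 13) = 1, and 8·(5) + 13·(-3) = 1.
So (j₀, k₀) = (250, -150); general j = 250 + 13t, k = -150 - 8t.
j ≥ 0 ⇒ t ≥ -19; k ≥ 0 ⇒ t ≤ -19. That's 1 value of t.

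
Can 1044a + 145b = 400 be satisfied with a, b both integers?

gcd(1044, 145) = 29  (1044 = 7*145 + 29, 145 = 5*29).
29 does not divide 400 (remainder 23), so no integer solutions.

no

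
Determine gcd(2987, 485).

1

gcd(2987, 485):
  2987 = 6·485 + 77
  485 = 6·77 + 23
  77 = 3·23 + 8
  23 = 2·8 + 7
  8 = 1·7 + 1
  7 = 7·1
so gcd(2987, 485) = 1.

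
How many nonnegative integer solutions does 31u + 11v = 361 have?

gcd(31, 11):
  31 = 2*11 + 9
  11 = 1*9 + 2
  9 = 4*2 + 1
  2 = 2*1
so gcd(31, 11) = 1.
Back-substitute for Bézout coefficients:
  1 = 9 - 4*2
  ... = 31*(5) + 11*(-14)
Scale by 361: one solution is (1805, -5054). Reduce u mod 11: (1, 30).
General: u = 1 + 11t, v = 30 - 31t.
u ≥ 0 ⇒ t ≥ 0; v ≥ 0 ⇒ t ≤ 0. So t ∈ [0, 0]: 1 solution.

1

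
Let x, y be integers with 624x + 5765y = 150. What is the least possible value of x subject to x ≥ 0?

gcd(5765, 624):
  5765 = 9×624 + 149
  624 = 4×149 + 28
  149 = 5×28 + 9
  28 = 3×9 + 1
  9 = 9×1
so gcd(5765, 624) = 1.
1 divides 150, so solutions exist.
Back-substitute for Bézout coefficients:
  1 = 28 - 3×9
  ... = 624×(619) + 5765×(-67)
Scale by 150/1 = 150: (x₀, y₀) = (92850, -10050).
General solution: x = 92850 + 5765t, y = -10050 - 624t for integer t.
x ≥ 0: smallest is 92850 mod 5765 = 610 (at t = -16), with y = -66.

610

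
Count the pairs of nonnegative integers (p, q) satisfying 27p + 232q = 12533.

gcd(232, 27):
  232 = 8×27 + 16
  27 = 1×16 + 11
  16 = 1×11 + 5
  11 = 2×5 + 1
  5 = 5×1
so gcd(232, 27) = 1.
Back-substitute for Bézout coefficients:
  1 = 11 - 2×5
  ... = 27×(43) + 232×(-5)
Scale by 12533: one solution is (538919, -62665). Reduce p mod 232: (215, 29).
General: p = 215 + 232t, q = 29 - 27t.
p ≥ 0 ⇒ t ≥ 0; q ≥ 0 ⇒ t ≤ 1. So t ∈ [0, 1]: 2 solutions.

2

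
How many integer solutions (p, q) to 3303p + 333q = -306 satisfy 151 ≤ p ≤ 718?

gcd(3303, 333) = 9  (3303 = 9·333 + 306, 333 = 1·306 + 27, 306 = 11·27 + 9, 27 = 3·9).
Back-substituting, 3303·(12) + 333·(-119) = 9.
Scale by -34: particular solution (-408, 4046); reduce p mod 37: (36, -358).
General solution: p = 36 + 37t, q = -358 - 367t for integer t.
151 ≤ 36 + 37t ≤ 718 gives t ∈ [4, 18], which is 15 values.

15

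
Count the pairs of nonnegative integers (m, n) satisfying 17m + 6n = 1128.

gcd(17, 6) = 1.
By Bézout, 17*(-1) + 6*(3) = 1.
One solution: (0, 188).
General: m = 0 + 6t, n = 188 - 17t.
m ≥ 0 ⇒ t ≥ 0; n ≥ 0 ⇒ t ≤ 11. So t ∈ [0, 11]: 12 solutions.

12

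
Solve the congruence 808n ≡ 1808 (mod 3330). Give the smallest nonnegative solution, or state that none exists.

gcd(3330, 808):
  3330 = 4*808 + 98
  808 = 8*98 + 24
  98 = 4*24 + 2
  24 = 12*2
so gcd(3330, 808) = 2.
2 divides 1808, so solutions exist.
Back-substitute for Bézout coefficients:
  2 = 98 - 4*24
  ... = 808*(-136) + 3330*(33)
So 808*(-136) ≡ 2 (mod 3330); multiply by 904: n ≡ -122944 (mod 1665).
Smallest nonnegative: n = -122944 mod 1665 = 266.

266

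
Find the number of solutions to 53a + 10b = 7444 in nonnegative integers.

14

gcd(53, 10):
  53 = 5*10 + 3
  10 = 3*3 + 1
  3 = 3*1
so gcd(53, 10) = 1.
Back-substitute for Bézout coefficients:
  1 = 10 - 3*3
  ... = 53*(-3) + 10*(16)
Scale by 7444: one solution is (-22332, 119104). Reduce a mod 10: (8, 702).
General: a = 8 + 10t, b = 702 - 53t.
a ≥ 0 ⇒ t ≥ 0; b ≥ 0 ⇒ t ≤ 13. So t ∈ [0, 13]: 14 solutions.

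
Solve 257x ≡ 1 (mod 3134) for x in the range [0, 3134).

2695

gcd(3134, 257):
  3134 = 12·257 + 50
  257 = 5·50 + 7
  50 = 7·7 + 1
  7 = 7·1
so gcd(3134, 257) = 1.
Back-substitute for Bézout coefficients:
  1 = 50 - 7·7
  ... = 257·(-439) + 3134·(36)
So 257·-439 ≡ 1 (mod 3134), and -439 mod 3134 = 2695.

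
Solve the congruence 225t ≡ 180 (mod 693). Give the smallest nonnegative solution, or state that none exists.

47

gcd(693, 225) = 9.
9 divides 180, so solutions exist.
By Bézout, 225*(37) + 693*(-12) = 9.
So 225*(37) ≡ 9 (mod 693); multiply by 20: t ≡ 740 (mod 77).
Smallest nonnegative: t = 740 mod 77 = 47.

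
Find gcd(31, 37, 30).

gcd(37, 31) = 1.
gcd(1, 30) = 1.

1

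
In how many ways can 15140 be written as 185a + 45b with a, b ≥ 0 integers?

gcd(185, 45) = 5.
By Bézout, 185×(1) + 45×(-4) = 5.
One solution: (4, 320).
General: a = 4 + 9t, b = 320 - 37t.
a ≥ 0 ⇒ t ≥ 0; b ≥ 0 ⇒ t ≤ 8. So t ∈ [0, 8]: 9 solutions.

9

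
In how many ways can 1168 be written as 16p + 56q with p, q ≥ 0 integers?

11

gcd(56, 16):
  56 = 3*16 + 8
  16 = 2*8
so gcd(56, 16) = 8.
Back-substitute for Bézout coefficients:
  8 = 56 - 3*16
  ... = 16*(-3) + 56*(1)
Scale by 146: one solution is (-438, 146). Reduce p mod 7: (3, 20).
General: p = 3 + 7t, q = 20 - 2t.
p ≥ 0 ⇒ t ≥ 0; q ≥ 0 ⇒ t ≤ 10. So t ∈ [0, 10]: 11 solutions.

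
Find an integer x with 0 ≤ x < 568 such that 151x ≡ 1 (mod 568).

79

gcd(568, 151):
  568 = 3×151 + 115
  151 = 1×115 + 36
  115 = 3×36 + 7
  36 = 5×7 + 1
  7 = 7×1
so gcd(568, 151) = 1.
Back-substitute for Bézout coefficients:
  1 = 36 - 5×7
  ... = 151×(79) + 568×(-21)
So 151×79 ≡ 1 (mod 568), and 79 mod 568 = 79.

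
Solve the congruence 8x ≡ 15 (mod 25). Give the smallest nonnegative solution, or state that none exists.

gcd(25, 8) = 1  (25 = 3×8 + 1, 8 = 8×1).
1 divides 15, so solutions exist.
Back-substituting, 8×(-3) + 25×(1) = 1.
So 8×(-3) ≡ 1 (mod 25); multiply by 15: x ≡ -45 (mod 25).
Smallest nonnegative: x = -45 mod 25 = 5.

5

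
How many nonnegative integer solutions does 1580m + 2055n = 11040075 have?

17

gcd(2055, 1580) = 5.
By Bézout, 1580*(199) + 2055*(-153) = 5.
One solution: (228, 5197).
General: m = 228 + 411t, n = 5197 - 316t.
m ≥ 0 ⇒ t ≥ 0; n ≥ 0 ⇒ t ≤ 16. So t ∈ [0, 16]: 17 solutions.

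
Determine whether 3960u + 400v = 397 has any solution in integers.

gcd(3960, 400) = 40.
40 does not divide 397 (remainder 37), so no integer solutions.

no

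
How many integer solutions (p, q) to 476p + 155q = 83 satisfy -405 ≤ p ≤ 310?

5

gcd(476, 155) = 1.
By Bézout, 476*(-14) + 155*(43) = 1.
Particular solution: (78, -239).
General solution: p = 78 + 155t, q = -239 - 476t for integer t.
-405 ≤ 78 + 155t ≤ 310 gives t ∈ [-3, 1], which is 5 values.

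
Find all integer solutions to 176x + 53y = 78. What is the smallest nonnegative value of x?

42

gcd(176, 53):
  176 = 3×53 + 17
  53 = 3×17 + 2
  17 = 8×2 + 1
  2 = 2×1
so gcd(176, 53) = 1.
1 divides 78, so solutions exist.
Back-substitute for Bézout coefficients:
  1 = 17 - 8×2
  ... = 176×(25) + 53×(-83)
Scale by 78/1 = 78: (x₀, y₀) = (1950, -6474).
General solution: x = 1950 + 53t, y = -6474 - 176t for integer t.
x ≥ 0: smallest is 1950 mod 53 = 42 (at t = -36), with y = -138.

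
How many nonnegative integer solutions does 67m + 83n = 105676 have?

19

gcd(83, 67) = 1  (83 = 1×67 + 16, 67 = 4×16 + 3, 16 = 5×3 + 1, 3 = 3×1).
Back-substituting, 67×(-26) + 83×(21) = 1.
Scale by 105676: one solution is (-2747576, 2219196). Reduce m mod 83: (56, 1228).
General: m = 56 + 83t, n = 1228 - 67t.
m ≥ 0 ⇒ t ≥ 0; n ≥ 0 ⇒ t ≤ 18. So t ∈ [0, 18]: 19 solutions.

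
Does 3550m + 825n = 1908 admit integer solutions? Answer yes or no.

gcd(3550, 825) = 25  (3550 = 4*825 + 250, 825 = 3*250 + 75, 250 = 3*75 + 25, 75 = 3*25).
25 does not divide 1908 (remainder 8), so no integer solutions.

no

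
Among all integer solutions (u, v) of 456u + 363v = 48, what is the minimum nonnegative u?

gcd(456, 363):
  456 = 1*363 + 93
  363 = 3*93 + 84
  93 = 1*84 + 9
  84 = 9*9 + 3
  9 = 3*3
so gcd(456, 363) = 3.
3 divides 48, so solutions exist.
Back-substitute for Bézout coefficients:
  3 = 84 - 9*9
  ... = 456*(-39) + 363*(49)
Scale by 48/3 = 16: (u₀, v₀) = (-624, 784).
General solution: u = -624 + 121t, v = 784 - 152t for integer t.
u ≥ 0: smallest is -624 mod 121 = 102 (at t = 6), with v = -128.

102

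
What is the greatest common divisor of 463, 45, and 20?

1

gcd(463, 45) = 1.
gcd(1, 20) = 1.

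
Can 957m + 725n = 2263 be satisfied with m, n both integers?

no

gcd(957, 725) = 29  (957 = 1×725 + 232, 725 = 3×232 + 29, 232 = 8×29).
29 does not divide 2263 (remainder 1), so no integer solutions.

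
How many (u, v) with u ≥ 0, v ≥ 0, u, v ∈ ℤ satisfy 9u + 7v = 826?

gcd(9, 7) = 1  (9 = 1×7 + 2, 7 = 3×2 + 1, 2 = 2×1).
Back-substituting, 9×(-3) + 7×(4) = 1.
Scale by 826: one solution is (-2478, 3304). Reduce u mod 7: (0, 118).
General: u = 0 + 7t, v = 118 - 9t.
u ≥ 0 ⇒ t ≥ 0; v ≥ 0 ⇒ t ≤ 13. So t ∈ [0, 13]: 14 solutions.

14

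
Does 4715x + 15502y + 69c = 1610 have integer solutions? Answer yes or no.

yes

gcd(15502, 4715) = 23  (15502 = 3×4715 + 1357, 4715 = 3×1357 + 644, 1357 = 2×644 + 69, 644 = 9×69 + 23, 69 = 3×23).
gcd(23, 69) = 23.
23 divides 1610, so integer solutions exist.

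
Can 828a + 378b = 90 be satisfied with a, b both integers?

gcd(828, 378):
  828 = 2*378 + 72
  378 = 5*72 + 18
  72 = 4*18
so gcd(828, 378) = 18.
18 divides 90, so integer solutions exist.

yes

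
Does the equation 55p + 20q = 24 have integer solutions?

no

gcd(55, 20) = 5  (55 = 2×20 + 15, 20 = 1×15 + 5, 15 = 3×5).
5 does not divide 24 (remainder 4), so no integer solutions.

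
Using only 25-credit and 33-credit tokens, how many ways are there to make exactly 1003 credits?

Need nonnegative integers with 25j + 33k = 1003.
gcd(25, 33) = 1, and 25·(4) + 33·(-3) = 1.
So (j₀, k₀) = (4012, -3009); general j = 4012 + 33t, k = -3009 - 25t.
j ≥ 0 ⇒ t ≥ -121; k ≥ 0 ⇒ t ≤ -121. That's 1 value of t.

1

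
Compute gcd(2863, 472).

1

gcd(2863, 472):
  2863 = 6×472 + 31
  472 = 15×31 + 7
  31 = 4×7 + 3
  7 = 2×3 + 1
  3 = 3×1
so gcd(2863, 472) = 1.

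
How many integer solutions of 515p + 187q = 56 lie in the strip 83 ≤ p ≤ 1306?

7

gcd(515, 187) = 1  (515 = 2×187 + 141, 187 = 1×141 + 46, 141 = 3×46 + 3, 46 = 15×3 + 1, 3 = 3×1).
Back-substituting, 515×(-61) + 187×(168) = 1.
Scale by 56: particular solution (-3416, 9408); reduce p mod 187: (137, -377).
General solution: p = 137 + 187t, q = -377 - 515t for integer t.
83 ≤ 137 + 187t ≤ 1306 gives t ∈ [0, 6], which is 7 values.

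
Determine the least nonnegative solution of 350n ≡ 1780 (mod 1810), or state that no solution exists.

gcd(1810, 350):
  1810 = 5·350 + 60
  350 = 5·60 + 50
  60 = 1·50 + 10
  50 = 5·10
so gcd(1810, 350) = 10.
10 divides 1780, so solutions exist.
Back-substitute for Bézout coefficients:
  10 = 60 - 1·50
  ... = 350·(-31) + 1810·(6)
So 350·(-31) ≡ 10 (mod 1810); multiply by 178: n ≡ -5518 (mod 181).
Smallest nonnegative: n = -5518 mod 181 = 93.

93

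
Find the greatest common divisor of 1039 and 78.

1

gcd(1039, 78):
  1039 = 13*78 + 25
  78 = 3*25 + 3
  25 = 8*3 + 1
  3 = 3*1
so gcd(1039, 78) = 1.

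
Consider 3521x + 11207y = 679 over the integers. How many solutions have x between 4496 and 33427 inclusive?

19

gcd(11207, 3521) = 7.
By Bézout, 3521×(261) + 11207×(-82) = 7.
Particular solution: (1302, -409).
General solution: x = 1302 + 1601t, y = -409 - 503t for integer t.
4496 ≤ 1302 + 1601t ≤ 33427 gives t ∈ [2, 20], which is 19 values.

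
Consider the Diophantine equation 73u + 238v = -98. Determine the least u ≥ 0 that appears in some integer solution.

28

gcd(238, 73):
  238 = 3*73 + 19
  73 = 3*19 + 16
  19 = 1*16 + 3
  16 = 5*3 + 1
  3 = 3*1
so gcd(238, 73) = 1.
1 divides -98, so solutions exist.
Back-substitute for Bézout coefficients:
  1 = 16 - 5*3
  ... = 73*(75) + 238*(-23)
Scale by -98/1 = -98: (u₀, v₀) = (-7350, 2254).
General solution: u = -7350 + 238t, v = 2254 - 73t for integer t.
u ≥ 0: smallest is -7350 mod 238 = 28 (at t = 31), with v = -9.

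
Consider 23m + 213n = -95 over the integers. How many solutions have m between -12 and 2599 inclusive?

gcd(213, 23):
  213 = 9×23 + 6
  23 = 3×6 + 5
  6 = 1×5 + 1
  5 = 5×1
so gcd(213, 23) = 1.
Back-substitute for Bézout coefficients:
  1 = 6 - 1×5
  ... = 23×(-37) + 213×(4)
Scale by -95: particular solution (3515, -380); reduce m mod 213: (107, -12).
General solution: m = 107 + 213t, n = -12 - 23t for integer t.
-12 ≤ 107 + 213t ≤ 2599 gives t ∈ [0, 11], which is 12 values.

12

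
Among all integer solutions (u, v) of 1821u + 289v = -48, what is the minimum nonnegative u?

gcd(1821, 289) = 1  (1821 = 6×289 + 87, 289 = 3×87 + 28, 87 = 3×28 + 3, 28 = 9×3 + 1, 3 = 3×1).
1 divides -48, so solutions exist.
Back-substituting, 1821×(-93) + 289×(586) = 1.
Scale by -48/1 = -48: (u₀, v₀) = (4464, -28128).
General solution: u = 4464 + 289t, v = -28128 - 1821t for integer t.
u ≥ 0: smallest is 4464 mod 289 = 129 (at t = -15), with v = -813.

129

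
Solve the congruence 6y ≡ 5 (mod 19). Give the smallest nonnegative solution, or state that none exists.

4

gcd(19, 6) = 1  (19 = 3·6 + 1, 6 = 6·1).
1 divides 5, so solutions exist.
Back-substituting, 6·(-3) + 19·(1) = 1.
So 6·(-3) ≡ 1 (mod 19); multiply by 5: y ≡ -15 (mod 19).
Smallest nonnegative: y = -15 mod 19 = 4.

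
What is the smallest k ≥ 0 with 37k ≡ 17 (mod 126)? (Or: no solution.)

gcd(126, 37):
  126 = 3×37 + 15
  37 = 2×15 + 7
  15 = 2×7 + 1
  7 = 7×1
so gcd(126, 37) = 1.
1 divides 17, so solutions exist.
Back-substitute for Bézout coefficients:
  1 = 15 - 2×7
  ... = 37×(-17) + 126×(5)
So 37×(-17) ≡ 1 (mod 126); multiply by 17: k ≡ -289 (mod 126).
Smallest nonnegative: k = -289 mod 126 = 89.

89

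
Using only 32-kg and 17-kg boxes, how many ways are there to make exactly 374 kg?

1

Need nonnegative integers with 32j + 17k = 374.
gcd(32, 17) = 1, and 32·(8) + 17·(-15) = 1.
So (j₀, k₀) = (2992, -5610); general j = 2992 + 17t, k = -5610 - 32t.
j ≥ 0 ⇒ t ≥ -176; k ≥ 0 ⇒ t ≤ -176. That's 1 value of t.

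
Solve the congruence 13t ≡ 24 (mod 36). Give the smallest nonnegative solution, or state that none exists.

24

gcd(36, 13) = 1  (36 = 2×13 + 10, 13 = 1×10 + 3, 10 = 3×3 + 1, 3 = 3×1).
1 divides 24, so solutions exist.
Back-substituting, 13×(-11) + 36×(4) = 1.
So 13×(-11) ≡ 1 (mod 36); multiply by 24: t ≡ -264 (mod 36).
Smallest nonnegative: t = -264 mod 36 = 24.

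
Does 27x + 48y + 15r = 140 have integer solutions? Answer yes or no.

gcd(48, 27) = 3  (48 = 1×27 + 21, 27 = 1×21 + 6, 21 = 3×6 + 3, 6 = 2×3).
gcd(3, 15) = 3.
3 does not divide 140 (remainder 2), so no integer solutions.

no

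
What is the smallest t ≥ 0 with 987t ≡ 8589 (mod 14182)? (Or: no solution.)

1345

gcd(14182, 987):
  14182 = 14*987 + 364
  987 = 2*364 + 259
  364 = 1*259 + 105
  259 = 2*105 + 49
  105 = 2*49 + 7
  49 = 7*7
so gcd(14182, 987) = 7.
7 divides 8589, so solutions exist.
Back-substitute for Bézout coefficients:
  7 = 105 - 2*49
  ... = 987*(-273) + 14182*(19)
So 987*(-273) ≡ 7 (mod 14182); multiply by 1227: t ≡ -334971 (mod 2026).
Smallest nonnegative: t = -334971 mod 2026 = 1345.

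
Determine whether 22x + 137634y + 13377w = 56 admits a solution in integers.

yes

gcd(137634, 22) = 2  (137634 = 6256·22 + 2, 22 = 11·2).
gcd(2, 13377) = 1.
1 divides 56, so integer solutions exist.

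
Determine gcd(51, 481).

gcd(481, 51) = 1  (481 = 9×51 + 22, 51 = 2×22 + 7, 22 = 3×7 + 1, 7 = 7×1).

1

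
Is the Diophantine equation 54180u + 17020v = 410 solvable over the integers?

no

gcd(54180, 17020) = 20  (54180 = 3·17020 + 3120, 17020 = 5·3120 + 1420, 3120 = 2·1420 + 280, 1420 = 5·280 + 20, 280 = 14·20).
20 does not divide 410 (remainder 10), so no integer solutions.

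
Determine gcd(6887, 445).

gcd(6887, 445) = 1  (6887 = 15*445 + 212, 445 = 2*212 + 21, 212 = 10*21 + 2, 21 = 10*2 + 1, 2 = 2*1).

1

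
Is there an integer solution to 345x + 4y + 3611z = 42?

gcd(345, 4) = 1.
gcd(1, 3611) = 1.
1 divides 42, so integer solutions exist.

yes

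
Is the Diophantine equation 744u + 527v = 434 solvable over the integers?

gcd(744, 527) = 31  (744 = 1*527 + 217, 527 = 2*217 + 93, 217 = 2*93 + 31, 93 = 3*31).
31 divides 434, so integer solutions exist.

yes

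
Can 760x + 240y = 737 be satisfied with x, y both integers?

no

gcd(760, 240) = 40  (760 = 3·240 + 40, 240 = 6·40).
40 does not divide 737 (remainder 17), so no integer solutions.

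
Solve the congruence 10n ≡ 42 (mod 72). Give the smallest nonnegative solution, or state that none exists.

gcd(72, 10) = 2.
2 divides 42, so solutions exist.
By Bézout, 10×(-7) + 72×(1) = 2.
So 10×(-7) ≡ 2 (mod 72); multiply by 21: n ≡ -147 (mod 36).
Smallest nonnegative: n = -147 mod 36 = 33.

33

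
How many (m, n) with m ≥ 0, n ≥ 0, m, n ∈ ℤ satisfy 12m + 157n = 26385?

14

gcd(157, 12):
  157 = 13·12 + 1
  12 = 12·1
so gcd(157, 12) = 1.
Back-substitute for Bézout coefficients:
  1 = 157 - 13·12
  ... = 12·(-13) + 157·(1)
Scale by 26385: one solution is (-343005, 26385). Reduce m mod 157: (40, 165).
General: m = 40 + 157t, n = 165 - 12t.
m ≥ 0 ⇒ t ≥ 0; n ≥ 0 ⇒ t ≤ 13. So t ∈ [0, 13]: 14 solutions.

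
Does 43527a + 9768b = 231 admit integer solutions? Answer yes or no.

gcd(43527, 9768) = 33.
33 divides 231, so integer solutions exist.

yes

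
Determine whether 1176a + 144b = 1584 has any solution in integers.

gcd(1176, 144) = 24.
24 divides 1584, so integer solutions exist.

yes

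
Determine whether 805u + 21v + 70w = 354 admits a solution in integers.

gcd(805, 21) = 7  (805 = 38×21 + 7, 21 = 3×7).
gcd(7, 70) = 7.
7 does not divide 354 (remainder 4), so no integer solutions.

no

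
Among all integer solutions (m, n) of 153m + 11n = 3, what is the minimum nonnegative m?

gcd(153, 11):
  153 = 13·11 + 10
  11 = 1·10 + 1
  10 = 10·1
so gcd(153, 11) = 1.
1 divides 3, so solutions exist.
Back-substitute for Bézout coefficients:
  1 = 11 - 1·10
  ... = 153·(-1) + 11·(14)
Scale by 3/1 = 3: (m₀, n₀) = (-3, 42).
General solution: m = -3 + 11t, n = 42 - 153t for integer t.
m ≥ 0: smallest is -3 mod 11 = 8 (at t = 1), with n = -111.

8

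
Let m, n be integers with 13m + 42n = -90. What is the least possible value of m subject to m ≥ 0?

gcd(42, 13) = 1.
1 divides -90, so solutions exist.
By Bézout, 13·(13) + 42·(-4) = 1.
Scale by -90/1 = -90: (m₀, n₀) = (-1170, 360).
General solution: m = -1170 + 42t, n = 360 - 13t for integer t.
m ≥ 0: smallest is -1170 mod 42 = 6 (at t = 28), with n = -4.

6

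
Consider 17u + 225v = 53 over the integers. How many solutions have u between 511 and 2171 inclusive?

8

gcd(225, 17) = 1  (225 = 13×17 + 4, 17 = 4×4 + 1, 4 = 4×1).
Back-substituting, 17×(53) + 225×(-4) = 1.
Scale by 53: particular solution (2809, -212); reduce u mod 225: (109, -8).
General solution: u = 109 + 225t, v = -8 - 17t for integer t.
511 ≤ 109 + 225t ≤ 2171 gives t ∈ [2, 9], which is 8 values.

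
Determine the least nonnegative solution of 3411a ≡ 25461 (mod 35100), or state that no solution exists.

1551

gcd(35100, 3411) = 9  (35100 = 10*3411 + 990, 3411 = 3*990 + 441, 990 = 2*441 + 108, 441 = 4*108 + 9, 108 = 12*9).
9 divides 25461, so solutions exist.
Back-substituting, 3411*(319) + 35100*(-31) = 9.
So 3411*(319) ≡ 9 (mod 35100); multiply by 2829: a ≡ 902451 (mod 3900).
Smallest nonnegative: a = 902451 mod 3900 = 1551.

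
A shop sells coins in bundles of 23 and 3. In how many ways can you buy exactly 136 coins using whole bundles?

2

Need nonnegative integers with 23j + 3k = 136.
gcd(23, 3) = 1, and 23·(-1) + 3·(8) = 1.
So (j₀, k₀) = (-136, 1088); general j = -136 + 3t, k = 1088 - 23t.
j ≥ 0 ⇒ t ≥ 46; k ≥ 0 ⇒ t ≤ 47. That's 2 values of t.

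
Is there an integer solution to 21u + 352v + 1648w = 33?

yes

gcd(352, 21) = 1  (352 = 16×21 + 16, 21 = 1×16 + 5, 16 = 3×5 + 1, 5 = 5×1).
gcd(1, 1648) = 1.
1 divides 33, so integer solutions exist.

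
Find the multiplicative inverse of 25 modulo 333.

40

gcd(333, 25) = 1.
By Bézout, 25·(40) + 333·(-3) = 1.
So 25·40 ≡ 1 (mod 333), and 40 mod 333 = 40.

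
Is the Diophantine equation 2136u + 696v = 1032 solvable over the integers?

yes

gcd(2136, 696) = 24  (2136 = 3·696 + 48, 696 = 14·48 + 24, 48 = 2·24).
24 divides 1032, so integer solutions exist.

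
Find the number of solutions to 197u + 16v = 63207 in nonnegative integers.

20

gcd(197, 16):
  197 = 12×16 + 5
  16 = 3×5 + 1
  5 = 5×1
so gcd(197, 16) = 1.
Back-substitute for Bézout coefficients:
  1 = 16 - 3×5
  ... = 197×(-3) + 16×(37)
Scale by 63207: one solution is (-189621, 2338659). Reduce u mod 16: (11, 3815).
General: u = 11 + 16t, v = 3815 - 197t.
u ≥ 0 ⇒ t ≥ 0; v ≥ 0 ⇒ t ≤ 19. So t ∈ [0, 19]: 20 solutions.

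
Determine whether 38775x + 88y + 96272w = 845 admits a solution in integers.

gcd(38775, 88) = 11  (38775 = 440×88 + 55, 88 = 1×55 + 33, 55 = 1×33 + 22, 33 = 1×22 + 11, 22 = 2×11).
gcd(11, 96272) = 11.
11 does not divide 845 (remainder 9), so no integer solutions.

no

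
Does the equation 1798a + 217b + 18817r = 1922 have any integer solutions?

gcd(1798, 217):
  1798 = 8*217 + 62
  217 = 3*62 + 31
  62 = 2*31
so gcd(1798, 217) = 31.
gcd(31, 18817) = 31.
31 divides 1922, so integer solutions exist.

yes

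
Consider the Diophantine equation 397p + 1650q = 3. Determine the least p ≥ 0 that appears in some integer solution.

gcd(1650, 397) = 1  (1650 = 4*397 + 62, 397 = 6*62 + 25, 62 = 2*25 + 12, 25 = 2*12 + 1, 12 = 12*1).
1 divides 3, so solutions exist.
Back-substituting, 397*(133) + 1650*(-32) = 1.
Scale by 3/1 = 3: (p₀, q₀) = (399, -96).
General solution: p = 399 + 1650t, q = -96 - 397t for integer t.
p ≥ 0: smallest is 399 mod 1650 = 399 (at t = 0), with q = -96.

399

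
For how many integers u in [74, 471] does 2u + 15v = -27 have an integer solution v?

26

gcd(15, 2) = 1.
By Bézout, 2·(-7) + 15·(1) = 1.
Particular solution: (9, -3).
General solution: u = 9 + 15t, v = -3 - 2t for integer t.
74 ≤ 9 + 15t ≤ 471 gives t ∈ [5, 30], which is 26 values.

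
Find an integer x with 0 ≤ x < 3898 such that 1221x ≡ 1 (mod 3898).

763

gcd(3898, 1221):
  3898 = 3×1221 + 235
  1221 = 5×235 + 46
  235 = 5×46 + 5
  46 = 9×5 + 1
  5 = 5×1
so gcd(3898, 1221) = 1.
Back-substitute for Bézout coefficients:
  1 = 46 - 9×5
  ... = 1221×(763) + 3898×(-239)
So 1221×763 ≡ 1 (mod 3898), and 763 mod 3898 = 763.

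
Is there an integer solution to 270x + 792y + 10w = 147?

gcd(792, 270):
  792 = 2×270 + 252
  270 = 1×252 + 18
  252 = 14×18
so gcd(792, 270) = 18.
gcd(18, 10) = 2.
2 does not divide 147 (remainder 1), so no integer solutions.

no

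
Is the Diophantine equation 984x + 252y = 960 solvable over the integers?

yes

gcd(984, 252) = 12  (984 = 3*252 + 228, 252 = 1*228 + 24, 228 = 9*24 + 12, 24 = 2*12).
12 divides 960, so integer solutions exist.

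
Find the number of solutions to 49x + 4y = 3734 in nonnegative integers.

19

gcd(49, 4) = 1.
By Bézout, 49*(1) + 4*(-12) = 1.
One solution: (2, 909).
General: x = 2 + 4t, y = 909 - 49t.
x ≥ 0 ⇒ t ≥ 0; y ≥ 0 ⇒ t ≤ 18. So t ∈ [0, 18]: 19 solutions.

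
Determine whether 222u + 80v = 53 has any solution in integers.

no

gcd(222, 80) = 2  (222 = 2*80 + 62, 80 = 1*62 + 18, 62 = 3*18 + 8, 18 = 2*8 + 2, 8 = 4*2).
2 does not divide 53 (remainder 1), so no integer solutions.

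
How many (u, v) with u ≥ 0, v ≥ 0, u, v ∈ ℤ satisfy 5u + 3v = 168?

12

gcd(5, 3):
  5 = 1×3 + 2
  3 = 1×2 + 1
  2 = 2×1
so gcd(5, 3) = 1.
Back-substitute for Bézout coefficients:
  1 = 3 - 1×2
  ... = 5×(-1) + 3×(2)
Scale by 168: one solution is (-168, 336). Reduce u mod 3: (0, 56).
General: u = 0 + 3t, v = 56 - 5t.
u ≥ 0 ⇒ t ≥ 0; v ≥ 0 ⇒ t ≤ 11. So t ∈ [0, 11]: 12 solutions.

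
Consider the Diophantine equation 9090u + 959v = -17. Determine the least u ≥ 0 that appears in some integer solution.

71

gcd(9090, 959):
  9090 = 9×959 + 459
  959 = 2×459 + 41
  459 = 11×41 + 8
  41 = 5×8 + 1
  8 = 8×1
so gcd(9090, 959) = 1.
1 divides -17, so solutions exist.
Back-substitute for Bézout coefficients:
  1 = 41 - 5×8
  ... = 9090×(-117) + 959×(1109)
Scale by -17/1 = -17: (u₀, v₀) = (1989, -18853).
General solution: u = 1989 + 959t, v = -18853 - 9090t for integer t.
u ≥ 0: smallest is 1989 mod 959 = 71 (at t = -2), with v = -673.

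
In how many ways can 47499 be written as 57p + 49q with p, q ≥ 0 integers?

gcd(57, 49):
  57 = 1*49 + 8
  49 = 6*8 + 1
  8 = 8*1
so gcd(57, 49) = 1.
Back-substitute for Bézout coefficients:
  1 = 49 - 6*8
  ... = 57*(-6) + 49*(7)
Scale by 47499: one solution is (-284994, 332493). Reduce p mod 49: (39, 924).
General: p = 39 + 49t, q = 924 - 57t.
p ≥ 0 ⇒ t ≥ 0; q ≥ 0 ⇒ t ≤ 16. So t ∈ [0, 16]: 17 solutions.

17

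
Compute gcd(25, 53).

gcd(53, 25):
  53 = 2*25 + 3
  25 = 8*3 + 1
  3 = 3*1
so gcd(53, 25) = 1.

1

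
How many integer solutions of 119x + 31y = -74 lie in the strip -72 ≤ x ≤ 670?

gcd(119, 31):
  119 = 3×31 + 26
  31 = 1×26 + 5
  26 = 5×5 + 1
  5 = 5×1
so gcd(119, 31) = 1.
Back-substitute for Bézout coefficients:
  1 = 26 - 5×5
  ... = 119×(6) + 31×(-23)
Scale by -74: particular solution (-444, 1702); reduce x mod 31: (21, -83).
General solution: x = 21 + 31t, y = -83 - 119t for integer t.
-72 ≤ 21 + 31t ≤ 670 gives t ∈ [-3, 20], which is 24 values.

24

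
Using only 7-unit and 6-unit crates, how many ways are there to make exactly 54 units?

Need nonnegative integers with 7j + 6k = 54.
gcd(7, 6) = 1, and 7·(1) + 6·(-1) = 1.
So (j₀, k₀) = (54, -54); general j = 54 + 6t, k = -54 - 7t.
j ≥ 0 ⇒ t ≥ -9; k ≥ 0 ⇒ t ≤ -8. That's 2 values of t.

2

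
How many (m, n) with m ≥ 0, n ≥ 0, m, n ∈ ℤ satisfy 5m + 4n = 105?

gcd(5, 4) = 1.
By Bézout, 5·(1) + 4·(-1) = 1.
One solution: (1, 25).
General: m = 1 + 4t, n = 25 - 5t.
m ≥ 0 ⇒ t ≥ 0; n ≥ 0 ⇒ t ≤ 5. So t ∈ [0, 5]: 6 solutions.

6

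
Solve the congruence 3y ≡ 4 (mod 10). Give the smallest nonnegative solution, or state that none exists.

gcd(10, 3) = 1.
1 divides 4, so solutions exist.
By Bézout, 3*(-3) + 10*(1) = 1.
So 3*(-3) ≡ 1 (mod 10); multiply by 4: y ≡ -12 (mod 10).
Smallest nonnegative: y = -12 mod 10 = 8.

8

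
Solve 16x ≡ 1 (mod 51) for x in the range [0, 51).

16

gcd(51, 16) = 1  (51 = 3×16 + 3, 16 = 5×3 + 1, 3 = 3×1).
Back-substituting, 16×(16) + 51×(-5) = 1.
So 16×16 ≡ 1 (mod 51), and 16 mod 51 = 16.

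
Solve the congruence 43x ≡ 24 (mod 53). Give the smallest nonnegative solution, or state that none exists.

40

gcd(53, 43) = 1  (53 = 1*43 + 10, 43 = 4*10 + 3, 10 = 3*3 + 1, 3 = 3*1).
1 divides 24, so solutions exist.
Back-substituting, 43*(-16) + 53*(13) = 1.
So 43*(-16) ≡ 1 (mod 53); multiply by 24: x ≡ -384 (mod 53).
Smallest nonnegative: x = -384 mod 53 = 40.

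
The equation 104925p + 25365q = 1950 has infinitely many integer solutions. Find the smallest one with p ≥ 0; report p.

gcd(104925, 25365):
  104925 = 4*25365 + 3465
  25365 = 7*3465 + 1110
  3465 = 3*1110 + 135
  1110 = 8*135 + 30
  135 = 4*30 + 15
  30 = 2*15
so gcd(104925, 25365) = 15.
15 divides 1950, so solutions exist.
Back-substitute for Bézout coefficients:
  15 = 135 - 4*30
  ... = 104925*(754) + 25365*(-3119)
Scale by 1950/15 = 130: (p₀, q₀) = (98020, -405470).
General solution: p = 98020 + 1691t, q = -405470 - 6995t for integer t.
p ≥ 0: smallest is 98020 mod 1691 = 1633 (at t = -57), with q = -6755.

1633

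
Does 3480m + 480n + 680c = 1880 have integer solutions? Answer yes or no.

gcd(3480, 480) = 120  (3480 = 7*480 + 120, 480 = 4*120).
gcd(120, 680) = 40.
40 divides 1880, so integer solutions exist.

yes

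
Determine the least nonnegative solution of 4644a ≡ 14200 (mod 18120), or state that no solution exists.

no solution

gcd(18120, 4644) = 12.
12 does not divide 14200, so the congruence has no solution.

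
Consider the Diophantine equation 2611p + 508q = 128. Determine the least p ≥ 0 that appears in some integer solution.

288

gcd(2611, 508) = 1  (2611 = 5·508 + 71, 508 = 7·71 + 11, 71 = 6·11 + 5, 11 = 2·5 + 1, 5 = 5·1).
1 divides 128, so solutions exist.
Back-substituting, 2611·(-93) + 508·(478) = 1.
Scale by 128/1 = 128: (p₀, q₀) = (-11904, 61184).
General solution: p = -11904 + 508t, q = 61184 - 2611t for integer t.
p ≥ 0: smallest is -11904 mod 508 = 288 (at t = 24), with q = -1480.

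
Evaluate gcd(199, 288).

1

gcd(288, 199) = 1  (288 = 1×199 + 89, 199 = 2×89 + 21, 89 = 4×21 + 5, 21 = 4×5 + 1, 5 = 5×1).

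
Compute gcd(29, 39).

gcd(39, 29):
  39 = 1×29 + 10
  29 = 2×10 + 9
  10 = 1×9 + 1
  9 = 9×1
so gcd(39, 29) = 1.

1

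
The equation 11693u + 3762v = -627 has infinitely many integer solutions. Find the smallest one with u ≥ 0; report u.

285

gcd(11693, 3762) = 11  (11693 = 3·3762 + 407, 3762 = 9·407 + 99, 407 = 4·99 + 11, 99 = 9·11).
11 divides -627, so solutions exist.
Back-substituting, 11693·(37) + 3762·(-115) = 11.
Scale by -627/11 = -57: (u₀, v₀) = (-2109, 6555).
General solution: u = -2109 + 342t, v = 6555 - 1063t for integer t.
u ≥ 0: smallest is -2109 mod 342 = 285 (at t = 7), with v = -886.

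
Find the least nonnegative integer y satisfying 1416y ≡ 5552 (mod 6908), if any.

gcd(6908, 1416):
  6908 = 4×1416 + 1244
  1416 = 1×1244 + 172
  1244 = 7×172 + 40
  172 = 4×40 + 12
  40 = 3×12 + 4
  12 = 3×4
so gcd(6908, 1416) = 4.
4 divides 5552, so solutions exist.
Back-substitute for Bézout coefficients:
  4 = 40 - 3×12
  ... = 1416×(-522) + 6908×(107)
So 1416×(-522) ≡ 4 (mod 6908); multiply by 1388: y ≡ -724536 (mod 1727).
Smallest nonnegative: y = -724536 mod 1727 = 804.

804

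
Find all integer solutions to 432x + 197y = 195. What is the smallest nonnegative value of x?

gcd(432, 197) = 1.
1 divides 195, so solutions exist.
By Bézout, 432*(-57) + 197*(125) = 1.
Scale by 195/1 = 195: (x₀, y₀) = (-11115, 24375).
General solution: x = -11115 + 197t, y = 24375 - 432t for integer t.
x ≥ 0: smallest is -11115 mod 197 = 114 (at t = 57), with y = -249.

114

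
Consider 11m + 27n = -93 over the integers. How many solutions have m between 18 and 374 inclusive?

gcd(27, 11):
  27 = 2*11 + 5
  11 = 2*5 + 1
  5 = 5*1
so gcd(27, 11) = 1.
Back-substitute for Bézout coefficients:
  1 = 11 - 2*5
  ... = 11*(5) + 27*(-2)
Scale by -93: particular solution (-465, 186); reduce m mod 27: (21, -12).
General solution: m = 21 + 27t, n = -12 - 11t for integer t.
18 ≤ 21 + 27t ≤ 374 gives t ∈ [0, 13], which is 14 values.

14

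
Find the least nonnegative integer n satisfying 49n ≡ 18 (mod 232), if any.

gcd(232, 49) = 1.
1 divides 18, so solutions exist.
By Bézout, 49*(-71) + 232*(15) = 1.
So 49*(-71) ≡ 1 (mod 232); multiply by 18: n ≡ -1278 (mod 232).
Smallest nonnegative: n = -1278 mod 232 = 114.

114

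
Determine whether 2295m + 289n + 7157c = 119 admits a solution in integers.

gcd(2295, 289) = 17  (2295 = 7·289 + 272, 289 = 1·272 + 17, 272 = 16·17).
gcd(17, 7157) = 17.
17 divides 119, so integer solutions exist.

yes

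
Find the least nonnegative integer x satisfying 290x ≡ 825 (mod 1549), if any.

991

gcd(1549, 290) = 1  (1549 = 5×290 + 99, 290 = 2×99 + 92, 99 = 1×92 + 7, 92 = 13×7 + 1, 7 = 7×1).
1 divides 825, so solutions exist.
Back-substituting, 290×(219) + 1549×(-41) = 1.
So 290×(219) ≡ 1 (mod 1549); multiply by 825: x ≡ 180675 (mod 1549).
Smallest nonnegative: x = 180675 mod 1549 = 991.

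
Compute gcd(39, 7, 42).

1

gcd(39, 7) = 1.
gcd(1, 42) = 1.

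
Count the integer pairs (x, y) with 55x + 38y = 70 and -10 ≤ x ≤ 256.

7

gcd(55, 38) = 1  (55 = 1×38 + 17, 38 = 2×17 + 4, 17 = 4×4 + 1, 4 = 4×1).
Back-substituting, 55×(9) + 38×(-13) = 1.
Scale by 70: particular solution (630, -910); reduce x mod 38: (22, -30).
General solution: x = 22 + 38t, y = -30 - 55t for integer t.
-10 ≤ 22 + 38t ≤ 256 gives t ∈ [0, 6], which is 7 values.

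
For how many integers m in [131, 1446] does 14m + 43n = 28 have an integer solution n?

31

gcd(43, 14) = 1.
By Bézout, 14·(-3) + 43·(1) = 1.
Particular solution: (2, 0).
General solution: m = 2 + 43t, n = 0 - 14t for integer t.
131 ≤ 2 + 43t ≤ 1446 gives t ∈ [3, 33], which is 31 values.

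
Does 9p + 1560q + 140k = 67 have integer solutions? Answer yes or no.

yes

gcd(1560, 9) = 3  (1560 = 173×9 + 3, 9 = 3×3).
gcd(3, 140) = 1.
1 divides 67, so integer solutions exist.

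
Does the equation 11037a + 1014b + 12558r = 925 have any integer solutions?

no

gcd(11037, 1014) = 39  (11037 = 10·1014 + 897, 1014 = 1·897 + 117, 897 = 7·117 + 78, 117 = 1·78 + 39, 78 = 2·39).
gcd(39, 12558) = 39.
39 does not divide 925 (remainder 28), so no integer solutions.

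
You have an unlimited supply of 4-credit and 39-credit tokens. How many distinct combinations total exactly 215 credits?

2

Need nonnegative integers with 4j + 39k = 215.
gcd(4, 39) = 1, and 4·(10) + 39·(-1) = 1.
So (j₀, k₀) = (2150, -215); general j = 2150 + 39t, k = -215 - 4t.
j ≥ 0 ⇒ t ≥ -55; k ≥ 0 ⇒ t ≤ -54. That's 2 values of t.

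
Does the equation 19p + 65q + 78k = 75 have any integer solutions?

yes

gcd(65, 19) = 1.
gcd(1, 78) = 1.
1 divides 75, so integer solutions exist.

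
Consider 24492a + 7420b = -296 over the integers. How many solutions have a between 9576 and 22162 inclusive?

7

gcd(24492, 7420) = 4  (24492 = 3×7420 + 2232, 7420 = 3×2232 + 724, 2232 = 3×724 + 60, 724 = 12×60 + 4, 60 = 15×4).
Back-substituting, 24492×(-123) + 7420×(406) = 4.
Scale by -74: particular solution (9102, -30044); reduce a mod 1855: (1682, -5552).
General solution: a = 1682 + 1855t, b = -5552 - 6123t for integer t.
9576 ≤ 1682 + 1855t ≤ 22162 gives t ∈ [5, 11], which is 7 values.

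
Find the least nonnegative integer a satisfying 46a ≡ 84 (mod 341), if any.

gcd(341, 46) = 1.
1 divides 84, so solutions exist.
By Bézout, 46*(-126) + 341*(17) = 1.
So 46*(-126) ≡ 1 (mod 341); multiply by 84: a ≡ -10584 (mod 341).
Smallest nonnegative: a = -10584 mod 341 = 328.

328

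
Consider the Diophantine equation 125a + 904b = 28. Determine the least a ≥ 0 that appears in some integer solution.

gcd(904, 125) = 1.
1 divides 28, so solutions exist.
By Bézout, 125*(405) + 904*(-56) = 1.
Scale by 28/1 = 28: (a₀, b₀) = (11340, -1568).
General solution: a = 11340 + 904t, b = -1568 - 125t for integer t.
a ≥ 0: smallest is 11340 mod 904 = 492 (at t = -12), with b = -68.

492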